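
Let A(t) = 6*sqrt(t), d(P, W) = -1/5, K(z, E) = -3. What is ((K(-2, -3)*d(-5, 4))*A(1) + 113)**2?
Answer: 339889/25 ≈ 13596.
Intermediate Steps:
d(P, W) = -1/5 (d(P, W) = -1*1/5 = -1/5)
((K(-2, -3)*d(-5, 4))*A(1) + 113)**2 = ((-3*(-1/5))*(6*sqrt(1)) + 113)**2 = (3*(6*1)/5 + 113)**2 = ((3/5)*6 + 113)**2 = (18/5 + 113)**2 = (583/5)**2 = 339889/25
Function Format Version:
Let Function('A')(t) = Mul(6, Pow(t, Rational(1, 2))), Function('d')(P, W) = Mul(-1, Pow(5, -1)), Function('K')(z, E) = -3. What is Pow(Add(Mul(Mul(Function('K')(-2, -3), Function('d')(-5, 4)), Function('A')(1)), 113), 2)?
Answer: Rational(339889, 25) ≈ 13596.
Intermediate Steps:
Function('d')(P, W) = Rational(-1, 5) (Function('d')(P, W) = Mul(-1, Rational(1, 5)) = Rational(-1, 5))
Pow(Add(Mul(Mul(Function('K')(-2, -3), Function('d')(-5, 4)), Function('A')(1)), 113), 2) = Pow(Add(Mul(Mul(-3, Rational(-1, 5)), Mul(6, Pow(1, Rational(1, 2)))), 113), 2) = Pow(Add(Mul(Rational(3, 5), Mul(6, 1)), 113), 2) = Pow(Add(Mul(Rational(3, 5), 6), 113), 2) = Pow(Add(Rational(18, 5), 113), 2) = Pow(Rational(583, 5), 2) = Rational(339889, 25)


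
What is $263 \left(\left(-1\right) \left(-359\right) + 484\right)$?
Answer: $221709$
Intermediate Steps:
$263 \left(\left(-1\right) \left(-359\right) + 484\right) = 263 \left(359 + 484\right) = 263 \cdot 843 = 221709$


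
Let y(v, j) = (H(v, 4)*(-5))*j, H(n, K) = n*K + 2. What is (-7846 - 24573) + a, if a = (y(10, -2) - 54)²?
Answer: 101537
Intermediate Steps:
H(n, K) = 2 + K*n (H(n, K) = K*n + 2 = 2 + K*n)
y(v, j) = j*(-10 - 20*v) (y(v, j) = ((2 + 4*v)*(-5))*j = (-10 - 20*v)*j = j*(-10 - 20*v))
a = 133956 (a = (-10*(-2)*(1 + 2*10) - 54)² = (-10*(-2)*(1 + 20) - 54)² = (-10*(-2)*21 - 54)² = (420 - 54)² = 366² = 133956)
(-7846 - 24573) + a = (-7846 - 24573) + 133956 = -32419 + 133956 = 101537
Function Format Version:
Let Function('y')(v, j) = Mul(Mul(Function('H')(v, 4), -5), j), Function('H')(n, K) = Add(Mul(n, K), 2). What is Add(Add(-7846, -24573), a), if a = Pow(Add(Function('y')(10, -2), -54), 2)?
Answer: 101537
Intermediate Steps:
Function('H')(n, K) = Add(2, Mul(K, n)) (Function('H')(n, K) = Add(Mul(K, n), 2) = Add(2, Mul(K, n)))
Function('y')(v, j) = Mul(j, Add(-10, Mul(-20, v))) (Function('y')(v, j) = Mul(Mul(Add(2, Mul(4, v)), -5), j) = Mul(Add(-10, Mul(-20, v)), j) = Mul(j, Add(-10, Mul(-20, v))))
a = 133956 (a = Pow(Add(Mul(-10, -2, Add(1, Mul(2, 10))), -54), 2) = Pow(Add(Mul(-10, -2, Add(1, 20)), -54), 2) = Pow(Add(Mul(-10, -2, 21), -54), 2) = Pow(Add(420, -54), 2) = Pow(366, 2) = 133956)
Add(Add(-7846, -24573), a) = Add(Add(-7846, -24573), 133956) = Add(-32419, 133956) = 101537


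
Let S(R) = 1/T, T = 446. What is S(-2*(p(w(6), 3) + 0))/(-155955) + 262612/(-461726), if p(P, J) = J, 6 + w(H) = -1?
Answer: -9133111175443/16057890667590 ≈ -0.56876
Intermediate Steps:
w(H) = -7 (w(H) = -6 - 1 = -7)
S(R) = 1/446
S(-2*(p(w(6), 3) + 0))/(-155955) + 262612/(-461726) = (1/446)/(-155955) + 262612/(-461726) = (1/446)*(-1/155955) + 262612*(-1/461726) = -1/69555930 - 131306/230863 = -9133111175443/16057890667590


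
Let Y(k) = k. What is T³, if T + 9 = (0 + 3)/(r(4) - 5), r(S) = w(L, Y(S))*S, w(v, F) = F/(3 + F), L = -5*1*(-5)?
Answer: -7077888/6859 ≈ -1031.9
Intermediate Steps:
L = 25 (L = -5*(-5) = 25)
r(S) = S²/(3 + S) (r(S) = (S/(3 + S))*S = S²/(3 + S))
T = -192/19 (T = -9 + (0 + 3)/(4²/(3 + 4) - 5) = -9 + 3/(16/7 - 5) = -9 + 3/(-19/7) = -9 + 3*(-7/19) = -9 - 21/19 = -192/19 ≈ -10.105)
T³ = (-192/19)³ = -7077888/6859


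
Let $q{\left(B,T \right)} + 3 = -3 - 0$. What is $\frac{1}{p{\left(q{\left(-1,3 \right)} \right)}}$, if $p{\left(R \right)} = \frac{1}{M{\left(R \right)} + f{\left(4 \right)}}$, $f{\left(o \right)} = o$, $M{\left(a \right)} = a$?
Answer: $-2$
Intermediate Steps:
$q{\left(B,T \right)} = -6$ ($q{\left(B,T \right)} = -3 - 3 = -6$)
$p{\left(R \right)} = \frac{1}{4 + R}$ ($p{\left(R \right)} = \frac{1}{R + 4} = \frac{1}{4 + R}$)
$\frac{1}{p{\left(q{\left(-1,3 \right)} \right)}} = \frac{1}{\frac{1}{4 - 6}} = \frac{1}{\frac{1}{-2}} = \frac{1}{- \frac{1}{2}} = -2$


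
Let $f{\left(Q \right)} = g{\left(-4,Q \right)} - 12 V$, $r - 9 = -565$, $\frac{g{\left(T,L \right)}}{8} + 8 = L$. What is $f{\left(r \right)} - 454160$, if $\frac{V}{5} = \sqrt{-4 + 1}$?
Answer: $-458672 - 60 i \sqrt{3} \approx -4.5867 \cdot 10^{5} - 103.92 i$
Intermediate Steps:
$V = 5 i \sqrt{3}$ ($V = 5 \sqrt{-4 + 1} = 5 \sqrt{-3} = 5 i \sqrt{3} \approx 8.6602 i$)
$g{\left(T,L \right)} = -64 + 8 L$
$r = -556$ ($r = 9 - 565 = -556$)
$f{\left(Q \right)} = -64 + 8 Q - 60 i \sqrt{3}$ ($f{\left(Q \right)} = \left(-64 + 8 Q\right) - 12 \cdot 5 i \sqrt{3} = \left(-64 + 8 Q\right) - 60 i \sqrt{3} = -64 + 8 Q - 60 i \sqrt{3}$)
$f{\left(r \right)} - 454160 = \left(-64 + 8 \left(-556\right) - 60 i \sqrt{3}\right) - 454160 = \left(-64 - 4448 - 60 i \sqrt{3}\right) - 454160 = \left(-4512 - 60 i \sqrt{3}\right) - 454160 = -458672 - 60 i \sqrt{3}$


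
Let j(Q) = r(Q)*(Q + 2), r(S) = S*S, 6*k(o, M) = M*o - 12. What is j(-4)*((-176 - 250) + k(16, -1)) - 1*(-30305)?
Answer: 132259/3 ≈ 44086.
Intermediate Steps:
k(o, M) = -2 + M*o/6 (k(o, M) = (M*o - 12)/6 = (-12 + M*o)/6 = -2 + M*o/6)
r(S) = S²
j(Q) = Q²*(2 + Q) (j(Q) = Q²*(Q + 2) = Q²*(2 + Q))
j(-4)*((-176 - 250) + k(16, -1)) - 1*(-30305) = ((-4)²*(2 - 4))*((-176 - 250) + (-2 + (⅙)*(-1)*16)) - 1*(-30305) = (16*(-2))*(-426 + (-2 - 8/3)) + 30305 = -32*(-426 - 14/3) + 30305 = -32*(-1292/3) + 30305 = 41344/3 + 30305 = 132259/3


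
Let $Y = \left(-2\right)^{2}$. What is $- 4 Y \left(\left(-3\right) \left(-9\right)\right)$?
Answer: $-432$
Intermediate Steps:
$Y = 4$
$- 4 Y \left(\left(-3\right) \left(-9\right)\right) = \left(-4\right) 4 \left(\left(-3\right) \left(-9\right)\right) = \left(-16\right) 27 = -432$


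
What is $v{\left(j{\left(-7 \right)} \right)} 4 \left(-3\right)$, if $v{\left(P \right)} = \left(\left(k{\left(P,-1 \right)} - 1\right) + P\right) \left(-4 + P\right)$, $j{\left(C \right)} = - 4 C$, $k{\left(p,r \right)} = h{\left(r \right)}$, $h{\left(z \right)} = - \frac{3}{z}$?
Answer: $-8640$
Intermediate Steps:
$k{\left(p,r \right)} = - \frac{3}{r}$
$v{\left(P \right)} = \left(-4 + P\right) \left(2 + P\right)$ ($v{\left(P \right)} = \left(\left(- \frac{3}{-1} - 1\right) + P\right) \left(-4 + P\right) = \left(\left(\left(-3\right) \left(-1\right) - 1\right) + P\right) \left(-4 + P\right) = \left(\left(3 - 1\right) + P\right) \left(-4 + P\right) = \left(2 + P\right) \left(-4 + P\right) = \left(-4 + P\right) \left(2 + P\right)$)
$v{\left(j{\left(-7 \right)} \right)} 4 \left(-3\right) = \left(-8 + \left(\left(-4\right) \left(-7\right)\right)^{2} - 2 \left(\left(-4\right) \left(-7\right)\right)\right) 4 \left(-3\right) = \left(-8 + 28^{2} - 56\right) \left(-12\right) = \left(-8 + 784 - 56\right) \left(-12\right) = 720 \left(-12\right) = -8640$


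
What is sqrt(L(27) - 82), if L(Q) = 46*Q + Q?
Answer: sqrt(1187) ≈ 34.453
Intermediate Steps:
L(Q) = 47*Q
sqrt(L(27) - 82) = sqrt(47*27 - 82) = sqrt(1269 - 82) = sqrt(1187)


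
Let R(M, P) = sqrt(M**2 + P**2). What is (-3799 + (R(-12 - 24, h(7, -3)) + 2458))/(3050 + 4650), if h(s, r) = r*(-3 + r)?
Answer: -1341/7700 + 9*sqrt(5)/3850 ≈ -0.16893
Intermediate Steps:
(-3799 + (R(-12 - 24, h(7, -3)) + 2458))/(3050 + 4650) = (-3799 + (sqrt((-12 - 24)**2 + (-3*(-3 - 3))**2) + 2458))/(3050 + 4650) = (-3799 + (sqrt((-36)**2 + (-3*(-6))**2) + 2458))/7700 = (-3799 + (sqrt(1296 + 18**2) + 2458))*(1/7700) = (-3799 + (sqrt(1296 + 324) + 2458))*(1/7700) = (-3799 + (sqrt(1620) + 2458))*(1/7700) = (-3799 + (18*sqrt(5) + 2458))*(1/7700) = (-3799 + (2458 + 18*sqrt(5)))*(1/7700) = (-1341 + 18*sqrt(5))*(1/7700) = -1341/7700 + 9*sqrt(5)/3850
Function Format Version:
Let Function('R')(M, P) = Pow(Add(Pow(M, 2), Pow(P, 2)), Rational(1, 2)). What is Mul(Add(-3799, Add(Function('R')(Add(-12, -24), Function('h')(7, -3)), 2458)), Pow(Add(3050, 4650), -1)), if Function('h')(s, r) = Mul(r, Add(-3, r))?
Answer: Add(Rational(-1341, 7700), Mul(Rational(9, 3850), Pow(5, Rational(1, 2)))) ≈ -0.16893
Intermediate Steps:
Mul(Add(-3799, Add(Function('R')(Add(-12, -24), Function('h')(7, -3)), 2458)), Pow(Add(3050, 4650), -1)) = Mul(Add(-3799, Add(Pow(Add(Pow(Add(-12, -24), 2), Pow(Mul(-3, Add(-3, -3)), 2)), Rational(1, 2)), 2458)), Pow(Add(3050, 4650), -1)) = Mul(Add(-3799, Add(Pow(Add(Pow(-36, 2), Pow(Mul(-3, -6), 2)), Rational(1, 2)), 2458)), Pow(7700, -1)) = Mul(Add(-3799, Add(Pow(Add(1296, Pow(18, 2)), Rational(1, 2)), 2458)), Rational(1, 7700)) = Mul(Add(-3799, Add(Pow(Add(1296, 324), Rational(1, 2)), 2458)), Rational(1, 7700)) = Mul(Add(-3799, Add(Pow(1620, Rational(1, 2)), 2458)), Rational(1, 7700)) = Mul(Add(-3799, Add(Mul(18, Pow(5, Rational(1, 2))), 2458)), Rational(1, 7700)) = Mul(Add(-3799, Add(2458, Mul(18, Pow(5, Rational(1, 2))))), Rational(1, 7700)) = Mul(Add(-1341, Mul(18, Pow(5, Rational(1, 2)))), Rational(1, 7700)) = Add(Rational(-1341, 7700), Mul(Rational(9, 3850), Pow(5, Rational(1, 2))))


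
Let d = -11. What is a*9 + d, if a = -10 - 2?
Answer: -119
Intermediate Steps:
a = -12
a*9 + d = -12*9 - 11 = -108 - 11 = -119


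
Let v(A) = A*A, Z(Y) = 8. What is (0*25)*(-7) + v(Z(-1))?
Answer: 64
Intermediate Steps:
v(A) = A²
(0*25)*(-7) + v(Z(-1)) = (0*25)*(-7) + 8² = 0*(-7) + 64 = 0 + 64 = 64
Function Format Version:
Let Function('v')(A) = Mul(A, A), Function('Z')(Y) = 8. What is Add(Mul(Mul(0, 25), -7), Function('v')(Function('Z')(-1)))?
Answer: 64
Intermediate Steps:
Function('v')(A) = Pow(A, 2)
Add(Mul(Mul(0, 25), -7), Function('v')(Function('Z')(-1))) = Add(Mul(Mul(0, 25), -7), Pow(8, 2)) = Add(Mul(0, -7), 64) = Add(0, 64) = 64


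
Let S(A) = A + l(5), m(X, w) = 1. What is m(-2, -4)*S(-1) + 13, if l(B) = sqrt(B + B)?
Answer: 12 + sqrt(10) ≈ 15.162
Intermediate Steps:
l(B) = sqrt(2)*sqrt(B) (l(B) = sqrt(2*B) = sqrt(2)*sqrt(B))
S(A) = A + sqrt(10) (S(A) = A + sqrt(2)*sqrt(5) = A + sqrt(10))
m(-2, -4)*S(-1) + 13 = 1*(-1 + sqrt(10)) + 13 = (-1 + sqrt(10)) + 13 = 12 + sqrt(10)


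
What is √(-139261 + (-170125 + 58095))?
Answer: I*√251291 ≈ 501.29*I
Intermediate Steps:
√(-139261 + (-170125 + 58095)) = √(-139261 - 112030) = √(-251291) = I*√251291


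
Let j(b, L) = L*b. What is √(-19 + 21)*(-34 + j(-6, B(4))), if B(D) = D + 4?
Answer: -82*√2 ≈ -115.97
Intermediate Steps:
B(D) = 4 + D
√(-19 + 21)*(-34 + j(-6, B(4))) = √(-19 + 21)*(-34 + (4 + 4)*(-6)) = √2*(-34 + 8*(-6)) = √2*(-34 - 48) = √2*(-82) = -82*√2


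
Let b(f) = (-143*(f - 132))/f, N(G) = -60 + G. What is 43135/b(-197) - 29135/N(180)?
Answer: -478085149/1129128 ≈ -423.41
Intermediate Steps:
b(f) = (18876 - 143*f)/f (b(f) = (-143*(-132 + f))/f = (18876 - 143*f)/f)
43135/b(-197) - 29135/N(180) = 43135/(-143 + 18876/(-197)) - 29135/(-60 + 180) = 43135/(-143 + 18876*(-1/197)) - 29135/120 = 43135/(-143 - 18876/197) - 29135*1/120 = 43135/(-47047/197) - 5827/24 = 43135*(-197/47047) - 5827/24 = -8497595/47047 - 5827/24 = -478085149/1129128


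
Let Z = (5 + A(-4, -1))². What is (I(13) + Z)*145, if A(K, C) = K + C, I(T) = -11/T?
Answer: -1595/13 ≈ -122.69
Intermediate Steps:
A(K, C) = C + K
Z = 0 (Z = (5 + (-1 - 4))² = (5 - 5)² = 0² = 0)
(I(13) + Z)*145 = (-11/13 + 0)*145 = -11/13*145 = -1595/13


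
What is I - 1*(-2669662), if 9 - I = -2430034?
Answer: 5099705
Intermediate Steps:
I = 2430043 (I = 9 - 1*(-2430034) = 9 + 2430034 = 2430043)
I - 1*(-2669662) = 2430043 - 1*(-2669662) = 2430043 + 2669662 = 5099705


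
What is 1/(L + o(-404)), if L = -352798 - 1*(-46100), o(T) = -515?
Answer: -1/307213 ≈ -3.2551e-6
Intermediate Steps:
L = -306698 (L = -352798 + 46100 = -306698)
1/(L + o(-404)) = 1/(-306698 - 515) = 1/(-307213) = -1/307213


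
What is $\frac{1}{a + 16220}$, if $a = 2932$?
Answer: $\frac{1}{19152} \approx 5.2214 \cdot 10^{-5}$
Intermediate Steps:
$\frac{1}{a + 16220} = \frac{1}{2932 + 16220} = \frac{1}{19152}$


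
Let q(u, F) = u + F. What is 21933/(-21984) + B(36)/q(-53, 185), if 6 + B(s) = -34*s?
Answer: -831541/80608 ≈ -10.316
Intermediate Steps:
q(u, F) = F + u
B(s) = -6 - 34*s
21933/(-21984) + B(36)/q(-53, 185) = 21933/(-21984) + (-6 - 34*36)/(185 - 53) = 21933*(-1/21984) + (-6 - 1224)/132 = -7311/7328 - 1230*1/132 = -7311/7328 - 205/22 = -831541/80608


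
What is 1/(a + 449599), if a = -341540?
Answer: 1/108059 ≈ 9.2542e-6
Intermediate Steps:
1/(a + 449599) = 1/(-341540 + 449599) = 1/108059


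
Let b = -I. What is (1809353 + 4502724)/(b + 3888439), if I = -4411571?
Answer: 6312077/8300010 ≈ 0.76049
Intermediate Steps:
b = 4411571 (b = -1*(-4411571) = 4411571)
(1809353 + 4502724)/(b + 3888439) = (1809353 + 4502724)/(4411571 + 3888439) = 6312077/8300010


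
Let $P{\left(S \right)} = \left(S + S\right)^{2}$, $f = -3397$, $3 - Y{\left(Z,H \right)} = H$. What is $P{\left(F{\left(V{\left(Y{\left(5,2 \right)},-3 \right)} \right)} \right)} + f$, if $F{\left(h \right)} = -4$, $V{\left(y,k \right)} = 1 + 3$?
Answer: $-3333$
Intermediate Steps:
$Y{\left(Z,H \right)} = 3 - H$
$V{\left(y,k \right)} = 4$
$P{\left(S \right)} = 4 S^{2}$ ($P{\left(S \right)} = \left(2 S\right)^{2} = 4 S^{2}$)
$P{\left(F{\left(V{\left(Y{\left(5,2 \right)},-3 \right)} \right)} \right)} + f = 4 \left(-4\right)^{2} - 3397 = 4 \cdot 16 - 3397 = 64 - 3397 = -3333$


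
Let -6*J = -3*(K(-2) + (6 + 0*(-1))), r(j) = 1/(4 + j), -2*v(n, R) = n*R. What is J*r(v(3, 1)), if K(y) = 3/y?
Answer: 9/10 ≈ 0.90000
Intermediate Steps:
v(n, R) = -R*n/2 (v(n, R) = -n*R/2 = -R*n/2)
J = 9/4 (J = -(-1)*(3/(-2) + (6 + 0*(-1)))/2 = -(-1)*(3*(-½) + (6 + 0))/2 = -(-1)*(-3/2 + 6)/2 = -(-1)*9/(2*2) = -⅙*(-27/2) = 9/4 ≈ 2.2500)
J*r(v(3, 1)) = 9/(4*(4 - ½*1*3)) = 9/(4*(4 - 3/2)) = 9/(4*(5/2)) = (9/4)*(⅖) = 9/10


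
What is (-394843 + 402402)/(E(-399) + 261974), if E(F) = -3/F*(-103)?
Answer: 1005347/34842439 ≈ 0.028854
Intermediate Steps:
E(F) = 309/F
(-394843 + 402402)/(E(-399) + 261974) = (-394843 + 402402)/(309/(-399) + 261974) = 7559/(309*(-1/399) + 261974) = 7559/(-103/133 + 261974) = 7559/(34842439/133) = 7559*(133/34842439) = 1005347/34842439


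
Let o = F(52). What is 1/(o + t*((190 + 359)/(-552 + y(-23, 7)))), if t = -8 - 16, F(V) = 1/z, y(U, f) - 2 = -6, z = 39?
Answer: 5421/128605 ≈ 0.042152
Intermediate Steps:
y(U, f) = -4 (y(U, f) = 2 - 6 = -4)
F(V) = 1/39
t = -24
o = 1/39 ≈ 0.025641
1/(o + t*((190 + 359)/(-552 + y(-23, 7)))) = 1/(1/39 - 24*(190 + 359)/(-552 - 4)) = 1/(1/39 - 13176/(-556)) = 1/(1/39 - 13176*(-1)/556) = 1/(1/39 - 24*(-549/556)) = 1/(1/39 + 3294/139) = 1/(128605/5421) = 5421/128605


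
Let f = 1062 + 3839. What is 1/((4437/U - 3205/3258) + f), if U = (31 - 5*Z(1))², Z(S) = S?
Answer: 1101204/5403145387 ≈ 0.00020381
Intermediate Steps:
f = 4901
U = 676 (U = (31 - 5*1)² = (31 - 5)² = 26² = 676)
1/((4437/U - 3205/3258) + f) = 1/((4437/676 - 3205/3258) + 4901) = 1/(6144583/1101204 + 4901) = 1/(5403145387/1101204) = 1101204/5403145387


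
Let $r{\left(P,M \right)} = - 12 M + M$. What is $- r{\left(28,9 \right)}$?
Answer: $99$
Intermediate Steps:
$r{\left(P,M \right)} = - 11 M$
$- r{\left(28,9 \right)} = - \left(-11\right) 9 = \left(-1\right) \left(-99\right) = 99$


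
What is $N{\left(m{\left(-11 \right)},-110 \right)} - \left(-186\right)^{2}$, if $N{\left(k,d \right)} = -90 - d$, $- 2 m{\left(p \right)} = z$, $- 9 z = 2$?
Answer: $-34576$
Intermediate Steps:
$z = - \frac{2}{9}$ ($z = \left(- \frac{1}{9}\right) 2 = - \frac{2}{9} \approx -0.22222$)
$m{\left(p \right)} = \frac{1}{9}$ ($m{\left(p \right)} = \left(- \frac{1}{2}\right) \left(- \frac{2}{9}\right) = \frac{1}{9}$)
$N{\left(m{\left(-11 \right)},-110 \right)} - \left(-186\right)^{2} = \left(-90 - -110\right) - \left(-186\right)^{2} = \left(-90 + 110\right) - 34596 = 20 - 34596 = -34576$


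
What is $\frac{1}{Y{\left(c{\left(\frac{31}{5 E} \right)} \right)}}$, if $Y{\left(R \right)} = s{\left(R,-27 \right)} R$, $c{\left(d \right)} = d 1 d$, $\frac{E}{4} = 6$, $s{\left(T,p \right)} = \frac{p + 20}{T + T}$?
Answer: $- \frac{2}{7} \approx -0.28571$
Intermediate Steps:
$s{\left(T,p \right)} = \frac{20 + p}{2 T}$
$E = 24$ ($E = 4 \cdot 6 = 24$)
$c{\left(d \right)} = d^{2}$ ($c{\left(d \right)} = d d = d^{2}$)
$Y{\left(R \right)} = - \frac{7}{2}$ ($Y{\left(R \right)} = \frac{20 - 27}{2 R} R = \frac{1}{2} \frac{1}{R} \left(-7\right) R = - \frac{7}{2 R} R = - \frac{7}{2}$)
$\frac{1}{Y{\left(c{\left(\frac{31}{5 E} \right)} \right)}} = \frac{1}{- \frac{7}{2}} = - \frac{2}{7}$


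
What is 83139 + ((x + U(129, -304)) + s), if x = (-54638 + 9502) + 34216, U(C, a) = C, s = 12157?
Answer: 84505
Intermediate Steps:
x = -10920 (x = -45136 + 34216 = -10920)
83139 + ((x + U(129, -304)) + s) = 83139 + ((-10920 + 129) + 12157) = 83139 + (-10791 + 12157) = 83139 + 1366 = 84505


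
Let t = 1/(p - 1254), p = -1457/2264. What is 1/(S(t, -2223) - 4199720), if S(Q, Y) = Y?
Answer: -1/4201943 ≈ -2.3799e-7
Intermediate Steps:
p = -1457/2264 (p = -1457*1/2264 = -1457/2264 ≈ -0.64355)
t = -2264/2840513 (t = 1/(-1457/2264 - 1254) = 1/(-2840513/2264) = -2264/2840513 ≈ -0.00079704)
1/(S(t, -2223) - 4199720) = 1/(-2223 - 4199720) = 1/(-4201943) = -1/4201943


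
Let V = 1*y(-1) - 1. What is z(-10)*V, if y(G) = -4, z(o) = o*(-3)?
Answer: -150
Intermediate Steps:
z(o) = -3*o
V = -5 (V = 1*(-4) - 1 = -4 - 1 = -5)
z(-10)*V = -3*(-10)*(-5) = 30*(-5) = -150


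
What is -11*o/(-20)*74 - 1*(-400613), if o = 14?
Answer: 2005914/5 ≈ 4.0118e+5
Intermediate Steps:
-11*o/(-20)*74 - 1*(-400613) = -154/(-20)*74 - 1*(-400613) = -154*(-1)/20*74 + 400613 = -11*(-7/10)*74 + 400613 = (77/10)*74 + 400613 = 2849/5 + 400613 = 2005914/5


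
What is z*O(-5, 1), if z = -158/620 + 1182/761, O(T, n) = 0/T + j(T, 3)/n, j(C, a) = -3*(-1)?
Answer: 918903/235910 ≈ 3.8951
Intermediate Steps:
j(C, a) = 3
O(T, n) = 3/n (O(T, n) = 0/T + 3/n = 0 + 3/n = 3/n)
z = 306301/235910 (z = -158*1/620 + 1182*(1/761) = -79/310 + 1182/761 = 306301/235910 ≈ 1.2984)
z*O(-5, 1) = 306301*(3/1)/235910 = 306301*(3*1)/235910 = (306301/235910)*3 = 918903/235910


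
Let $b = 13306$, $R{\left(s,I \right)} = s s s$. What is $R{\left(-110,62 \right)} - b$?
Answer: $-1344306$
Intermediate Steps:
$R{\left(s,I \right)} = s^{3}$ ($R{\left(s,I \right)} = s^{2} s = s^{3}$)
$R{\left(-110,62 \right)} - b = \left(-110\right)^{3} - 13306 = -1331000 - 13306 = -1344306$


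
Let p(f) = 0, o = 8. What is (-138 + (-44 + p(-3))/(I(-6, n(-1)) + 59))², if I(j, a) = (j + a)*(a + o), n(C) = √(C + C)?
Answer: 4*(-375361*I + 177468*√2)/(-73*I + 36*√2) ≈ 20290.0 - 398.38*I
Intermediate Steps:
n(C) = √2*√C (n(C) = √(2*C) = √2*√C)
I(j, a) = (8 + a)*(a + j) (I(j, a) = (j + a)*(a + 8) = (a + j)*(8 + a) = (8 + a)*(a + j))
(-138 + (-44 + p(-3))/(I(-6, n(-1)) + 59))² = (-138 + (-44 + 0)/(((√2*√(-1))² + 8*(√2*√(-1)) + 8*(-6) + (√2*√(-1))*(-6)) + 59))² = (-138 - 44/(((√2*I)² + 8*(√2*I) - 48 + (√2*I)*(-6)) + 59))² = (-138 - 44/(((I*√2)² + 8*(I*√2) - 48 + (I*√2)*(-6)) + 59))² = (-138 - 44/((-2 + 8*I*√2 - 48 - 6*I*√2) + 59))² = (-138 - 44/((-50 + 2*I*√2) + 59))² = (-138 - 44/(9 + 2*I*√2))²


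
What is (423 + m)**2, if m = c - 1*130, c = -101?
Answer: 36864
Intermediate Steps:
m = -231 (m = -101 - 1*130 = -101 - 130 = -231)
(423 + m)**2 = (423 - 231)**2 = 192**2 = 36864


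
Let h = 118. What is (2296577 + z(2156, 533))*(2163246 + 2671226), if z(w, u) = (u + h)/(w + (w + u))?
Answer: 17930921630865984/1615 ≈ 1.1103e+13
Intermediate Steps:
z(w, u) = (118 + u)/(u + 2*w) (z(w, u) = (u + 118)/(w + (w + u)) = (118 + u)/(w + (u + w)) = (118 + u)/(u + 2*w))
(2296577 + z(2156, 533))*(2163246 + 2671226) = (2296577 + (118 + 533)/(533 + 2*2156))*(2163246 + 2671226) = (2296577 + 651/(533 + 4312))*4834472 = (2296577 + 651/4845)*4834472 = (2296577 + (1/4845)*651)*4834472 = (2296577 + 217/1615)*4834472 = (3708972072/1615)*4834472 = 17930921630865984/1615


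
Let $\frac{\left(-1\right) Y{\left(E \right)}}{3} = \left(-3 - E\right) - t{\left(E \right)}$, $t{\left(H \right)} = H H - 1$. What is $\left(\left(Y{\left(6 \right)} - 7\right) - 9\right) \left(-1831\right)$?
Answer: $-212396$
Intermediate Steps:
$t{\left(H \right)} = -1 + H^{2}$ ($t{\left(H \right)} = H^{2} - 1 = -1 + H^{2}$)
$Y{\left(E \right)} = 6 + 3 E + 3 E^{2}$ ($Y{\left(E \right)} = - 3 \left(\left(-3 - E\right) - \left(-1 + E^{2}\right)\right) = - 3 \left(-2 - E - E^{2}\right) = 6 + 3 E + 3 E^{2}$)
$\left(\left(Y{\left(6 \right)} - 7\right) - 9\right) \left(-1831\right) = \left(\left(\left(6 + 3 \cdot 6 + 3 \cdot 6^{2}\right) - 7\right) - 9\right) \left(-1831\right) = \left(\left(\left(6 + 18 + 3 \cdot 36\right) - 7\right) - 9\right) \left(-1831\right) = \left(\left(\left(6 + 18 + 108\right) - 7\right) - 9\right) \left(-1831\right) = \left(\left(132 - 7\right) - 9\right) \left(-1831\right) = \left(125 - 9\right) \left(-1831\right) = 116 \left(-1831\right) = -212396$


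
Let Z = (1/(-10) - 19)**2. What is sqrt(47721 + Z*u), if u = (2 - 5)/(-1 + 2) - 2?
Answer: sqrt(4589695)/10 ≈ 214.24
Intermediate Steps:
u = -5 (u = -3/1 - 2 = -3*1 - 2 = -3 - 2 = -5)
Z = 36481/100 (Z = (-1/10 - 19)**2 = (-191/10)**2 = 36481/100 ≈ 364.81)
sqrt(47721 + Z*u) = sqrt(47721 + (36481/100)*(-5)) = sqrt(47721 - 36481/20) = sqrt(917939/20) = sqrt(4589695)/10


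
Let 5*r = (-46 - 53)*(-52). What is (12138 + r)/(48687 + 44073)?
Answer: 10973/77300 ≈ 0.14195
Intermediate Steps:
r = 5148/5 (r = ((-46 - 53)*(-52))/5 = (-99*(-52))/5 = (⅕)*5148 = 5148/5 ≈ 1029.6)
(12138 + r)/(48687 + 44073) = (12138 + 5148/5)/(48687 + 44073) = (65838/5)/92760 = (65838/5)*(1/92760) = 10973/77300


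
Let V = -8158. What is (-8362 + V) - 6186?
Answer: -22706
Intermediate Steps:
(-8362 + V) - 6186 = (-8362 - 8158) - 6186 = -16520 - 6186 = -22706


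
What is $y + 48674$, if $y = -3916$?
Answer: $44758$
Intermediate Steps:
$y + 48674 = -3916 + 48674 = 44758$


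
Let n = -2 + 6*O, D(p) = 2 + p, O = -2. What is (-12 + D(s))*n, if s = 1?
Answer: 126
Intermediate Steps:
n = -14 (n = -2 + 6*(-2) = -2 - 12 = -14)
(-12 + D(s))*n = (-12 + (2 + 1))*(-14) = (-12 + 3)*(-14) = -9*(-14) = 126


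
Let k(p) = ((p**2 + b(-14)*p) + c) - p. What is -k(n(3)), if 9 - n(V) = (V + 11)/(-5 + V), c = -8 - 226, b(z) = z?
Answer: 218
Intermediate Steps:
c = -234
n(V) = 9 - (11 + V)/(-5 + V) (n(V) = 9 - (V + 11)/(-5 + V) = 9 - (11 + V)/(-5 + V))
k(p) = -234 + p**2 - 15*p (k(p) = ((p**2 - 14*p) - 234) - p = (-234 + p**2 - 14*p) - p = -234 + p**2 - 15*p)
-k(n(3)) = -(-234 + (8*(-7 + 3)/(-5 + 3))**2 - 120*(-7 + 3)/(-5 + 3)) = -(-234 + (8*(-4)/(-2))**2 - 120*(-4)/(-2)) = -(-234 + (8*(-1/2)*(-4))**2 - 120*(-1)*(-4)/2) = -(-234 + 16**2 - 15*16) = -(-234 + 256 - 240) = -1*(-218) = 218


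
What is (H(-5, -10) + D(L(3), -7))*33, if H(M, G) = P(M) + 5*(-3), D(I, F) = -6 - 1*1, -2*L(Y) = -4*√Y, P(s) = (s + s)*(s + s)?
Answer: 2574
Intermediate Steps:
P(s) = 4*s² (P(s) = (2*s)*(2*s) = 4*s²)
L(Y) = 2*√Y (L(Y) = -(-2)*√Y = 2*√Y)
D(I, F) = -7 (D(I, F) = -6 - 1 = -7)
H(M, G) = -15 + 4*M² (H(M, G) = 4*M² + 5*(-3) = 4*M² - 15 = -15 + 4*M²)
(H(-5, -10) + D(L(3), -7))*33 = ((-15 + 4*(-5)²) - 7)*33 = ((-15 + 4*25) - 7)*33 = ((-15 + 100) - 7)*33 = (85 - 7)*33 = 78*33 = 2574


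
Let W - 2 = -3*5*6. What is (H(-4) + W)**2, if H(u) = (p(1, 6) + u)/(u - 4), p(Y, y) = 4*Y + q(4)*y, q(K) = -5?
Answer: 113569/16 ≈ 7098.1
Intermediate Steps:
p(Y, y) = -5*y + 4*Y (p(Y, y) = 4*Y - 5*y = -5*y + 4*Y)
H(u) = (-26 + u)/(-4 + u) (H(u) = ((-5*6 + 4*1) + u)/(u - 4) = ((-30 + 4) + u)/(-4 + u) = (-26 + u)/(-4 + u))
W = -88 (W = 2 - 3*5*6 = 2 - 15*6 = 2 - 90 = -88)
(H(-4) + W)**2 = ((-26 - 4)/(-4 - 4) - 88)**2 = (-30/(-8) - 88)**2 = (-1/8*(-30) - 88)**2 = (15/4 - 88)**2 = (-337/4)**2 = 113569/16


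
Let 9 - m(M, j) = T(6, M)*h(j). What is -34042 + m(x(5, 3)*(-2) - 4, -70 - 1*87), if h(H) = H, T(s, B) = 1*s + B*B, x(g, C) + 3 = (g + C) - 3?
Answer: -23043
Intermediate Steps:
x(g, C) = -6 + C + g (x(g, C) = -3 + ((g + C) - 3) = -3 + ((C + g) - 3) = -3 + (-3 + C + g) = -6 + C + g)
T(s, B) = s + B²
m(M, j) = 9 - j*(6 + M²) (m(M, j) = 9 - (6 + M²)*j = 9 - j*(6 + M²))
-34042 + m(x(5, 3)*(-2) - 4, -70 - 1*87) = -34042 + (9 - (-70 - 1*87)*(6 + ((-6 + 3 + 5)*(-2) - 4)²)) = -34042 + (9 - (-70 - 87)*(6 + (2*(-2) - 4)²)) = -34042 + (9 - 1*(-157)*(6 + (-4 - 4)²)) = -34042 + (9 - 1*(-157)*(6 + (-8)²)) = -34042 + (9 - 1*(-157)*(6 + 64)) = -34042 + (9 - 1*(-157)*70) = -34042 + (9 + 10990) = -34042 + 10999 = -23043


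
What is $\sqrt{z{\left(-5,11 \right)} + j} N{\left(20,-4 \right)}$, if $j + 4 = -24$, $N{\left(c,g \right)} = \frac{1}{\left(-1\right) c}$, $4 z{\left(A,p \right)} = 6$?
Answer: $- \frac{i \sqrt{106}}{40} \approx - 0.25739 i$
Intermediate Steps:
$z{\left(A,p \right)} = \frac{3}{2}$ ($z{\left(A,p \right)} = \frac{1}{4} \cdot 6 = \frac{3}{2}$)
$N{\left(c,g \right)} = - \frac{1}{c}$
$j = -28$ ($j = -4 - 24 = -28$)
$\sqrt{z{\left(-5,11 \right)} + j} N{\left(20,-4 \right)} = \sqrt{\frac{3}{2} - 28} \left(- \frac{1}{20}\right) = \sqrt{- \frac{53}{2}} \left(\left(-1\right) \frac{1}{20}\right) = \frac{i \sqrt{106}}{2} \left(- \frac{1}{20}\right) = - \frac{i \sqrt{106}}{40}$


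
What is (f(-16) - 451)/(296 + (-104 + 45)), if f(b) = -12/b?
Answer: -1801/948 ≈ -1.8998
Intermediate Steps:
(f(-16) - 451)/(296 + (-104 + 45)) = (-12/(-16) - 451)/(296 + (-104 + 45)) = (-12*(-1/16) - 451)/(296 - 59) = (¾ - 451)/237 = -1801/4*1/237 = -1801/948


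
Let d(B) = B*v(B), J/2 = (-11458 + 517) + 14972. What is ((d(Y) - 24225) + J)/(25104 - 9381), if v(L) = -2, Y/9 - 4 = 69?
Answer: -17477/15723 ≈ -1.1116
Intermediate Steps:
Y = 657 (Y = 36 + 9*69 = 36 + 621 = 657)
J = 8062 (J = 2*((-11458 + 517) + 14972) = 2*(-10941 + 14972) = 2*4031 = 8062)
d(B) = -2*B (d(B) = B*(-2) = -2*B)
((d(Y) - 24225) + J)/(25104 - 9381) = ((-2*657 - 24225) + 8062)/(25104 - 9381) = ((-1314 - 24225) + 8062)/15723 = (-25539 + 8062)*(1/15723) = -17477*1/15723 = -17477/15723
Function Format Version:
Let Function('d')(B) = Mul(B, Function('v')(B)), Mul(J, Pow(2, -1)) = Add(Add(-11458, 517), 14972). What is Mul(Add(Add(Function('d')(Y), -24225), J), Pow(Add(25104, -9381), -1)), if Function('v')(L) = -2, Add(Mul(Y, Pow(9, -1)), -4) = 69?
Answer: Rational(-17477, 15723) ≈ -1.1116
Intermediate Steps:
Y = 657 (Y = Add(36, Mul(9, 69)) = Add(36, 621) = 657)
J = 8062 (J = Mul(2, Add(Add(-11458, 517), 14972)) = Mul(2, Add(-10941, 14972)) = Mul(2, 4031) = 8062)
Function('d')(B) = Mul(-2, B) (Function('d')(B) = Mul(B, -2) = Mul(-2, B))
Mul(Add(Add(Function('d')(Y), -24225), J), Pow(Add(25104, -9381), -1)) = Mul(Add(Add(Mul(-2, 657), -24225), 8062), Pow(Add(25104, -9381), -1)) = Mul(Add(Add(-1314, -24225), 8062), Pow(15723, -1)) = Mul(Add(-25539, 8062), Rational(1, 15723)) = Mul(-17477, Rational(1, 15723)) = Rational(-17477, 15723)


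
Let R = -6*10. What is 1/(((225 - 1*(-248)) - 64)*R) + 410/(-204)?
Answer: -279489/139060 ≈ -2.0098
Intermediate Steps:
R = -60
1/(((225 - 1*(-248)) - 64)*R) + 410/(-204) = 1/(((225 - 1*(-248)) - 64)*(-60)) + 410/(-204) = -1/60/((225 + 248) - 64) + 410*(-1/204) = -1/60/(473 - 64) - 205/102 = -1/60/409 - 205/102 = (1/409)*(-1/60) - 205/102 = -1/24540 - 205/102 = -279489/139060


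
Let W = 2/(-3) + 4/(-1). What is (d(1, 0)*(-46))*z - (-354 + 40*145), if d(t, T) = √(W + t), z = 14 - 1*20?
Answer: -5446 + 92*I*√33 ≈ -5446.0 + 528.5*I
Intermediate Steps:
z = -6 (z = 14 - 20 = -6)
W = -14/3 (W = 2*(-⅓) + 4*(-1) = -⅔ - 4 = -14/3 ≈ -4.6667)
d(t, T) = √(-14/3 + t)
(d(1, 0)*(-46))*z - (-354 + 40*145) = ((√(-42 + 9*1)/3)*(-46))*(-6) - (-354 + 40*145) = ((√(-42 + 9)/3)*(-46))*(-6) - (-354 + 5800) = ((√(-33)/3)*(-46))*(-6) - 1*5446 = (((I*√33)/3)*(-46))*(-6) - 5446 = ((I*√33/3)*(-46))*(-6) - 5446 = -46*I*√33/3*(-6) - 5446 = 92*I*√33 - 5446 = -5446 + 92*I*√33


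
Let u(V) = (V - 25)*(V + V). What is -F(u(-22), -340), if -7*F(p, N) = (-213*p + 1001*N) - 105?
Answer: -780929/7 ≈ -1.1156e+5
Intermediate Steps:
u(V) = 2*V*(-25 + V) (u(V) = (-25 + V)*(2*V) = 2*V*(-25 + V))
F(p, N) = 15 - 143*N + 213*p/7 (F(p, N) = -((-213*p + 1001*N) - 105)/7 = -(-105 - 213*p + 1001*N)/7 = 15 - 143*N + 213*p/7)
-F(u(-22), -340) = -(15 - 143*(-340) + 213*(2*(-22)*(-25 - 22))/7) = -(15 + 48620 + 213*(2*(-22)*(-47))/7) = -(15 + 48620 + (213/7)*2068) = -(15 + 48620 + 440484/7) = -1*780929/7 = -780929/7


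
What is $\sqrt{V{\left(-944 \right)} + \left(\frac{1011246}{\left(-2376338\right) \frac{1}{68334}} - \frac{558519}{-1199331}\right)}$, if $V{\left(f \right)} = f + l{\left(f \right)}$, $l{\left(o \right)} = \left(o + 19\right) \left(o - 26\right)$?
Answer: $\frac{\sqrt{195670280230443732238365291213}}{475002638313} \approx 931.25$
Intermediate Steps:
$l{\left(o \right)} = \left(-26 + o\right) \left(19 + o\right)$ ($l{\left(o \right)} = \left(19 + o\right) \left(-26 + o\right) = \left(-26 + o\right) \left(19 + o\right)$)
$V{\left(f \right)} = -494 + f^{2} - 6 f$ ($V{\left(f \right)} = f - \left(494 - f^{2} + 7 f\right) = -494 + f^{2} - 6 f$)
$\sqrt{V{\left(-944 \right)} + \left(\frac{1011246}{\left(-2376338\right) \frac{1}{68334}} - \frac{558519}{-1199331}\right)} = \sqrt{\left(-494 + \left(-944\right)^{2} - -5664\right) + \left(\frac{1011246}{\left(-2376338\right) \frac{1}{68334}} - \frac{558519}{-1199331}\right)} = \sqrt{\left(-494 + 891136 + 5664\right) + \left(\frac{1011246}{\left(-2376338\right) \frac{1}{68334}} - - \frac{186173}{399777}\right)} = \sqrt{896306 + \left(\frac{1011246}{- \frac{1188169}{34167}} + \frac{186173}{399777}\right)} = \sqrt{896306 + \left(1011246 \left(- \frac{34167}{1188169}\right) + \frac{186173}{399777}\right)} = \sqrt{896306 + \left(- \frac{34551242082}{1188169} + \frac{186173}{399777}\right)} = \sqrt{896306 - \frac{13812570700828477}{475002638313}} = \sqrt{\frac{411935144034943301}{475002638313}} = \frac{\sqrt{195670280230443732238365291213}}{475002638313}$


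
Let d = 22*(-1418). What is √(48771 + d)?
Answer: 5*√703 ≈ 132.57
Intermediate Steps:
d = -31196
√(48771 + d) = √(48771 - 31196) = √17575 = 5*√703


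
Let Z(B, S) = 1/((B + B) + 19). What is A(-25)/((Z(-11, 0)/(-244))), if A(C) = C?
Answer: -18300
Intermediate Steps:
Z(B, S) = 1/(19 + 2*B) (Z(B, S) = 1/(2*B + 19) = 1/(19 + 2*B))
A(-25)/((Z(-11, 0)/(-244))) = -25/(1/((19 + 2*(-11))*(-244))) = -25/(-1/244/(19 - 22)) = -25/(-1/244/(-3)) = -25/((-⅓*(-1/244))) = -25/1/732 = -25*732 = -18300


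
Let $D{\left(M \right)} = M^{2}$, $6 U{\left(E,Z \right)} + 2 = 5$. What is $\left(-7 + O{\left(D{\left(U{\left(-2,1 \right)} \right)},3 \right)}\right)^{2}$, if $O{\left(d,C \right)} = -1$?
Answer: $64$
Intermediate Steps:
$U{\left(E,Z \right)} = \frac{1}{2}$ ($U{\left(E,Z \right)} = - \frac{1}{3} + \frac{1}{6} \cdot 5 = - \frac{1}{3} + \frac{5}{6} = \frac{1}{2}$)
$\left(-7 + O{\left(D{\left(U{\left(-2,1 \right)} \right)},3 \right)}\right)^{2} = \left(-7 - 1\right)^{2} = \left(-8\right)^{2} = 64$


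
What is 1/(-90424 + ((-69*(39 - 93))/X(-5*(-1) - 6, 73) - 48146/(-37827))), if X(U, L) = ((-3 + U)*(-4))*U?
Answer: -302616/27433835717 ≈ -1.1031e-5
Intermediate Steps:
X(U, L) = U*(12 - 4*U) (X(U, L) = (12 - 4*U)*U = U*(12 - 4*U))
1/(-90424 + ((-69*(39 - 93))/X(-5*(-1) - 6, 73) - 48146/(-37827))) = 1/(-90424 + ((-69*(39 - 93))/((4*(-5*(-1) - 6)*(3 - (-5*(-1) - 6)))) - 48146/(-37827))) = 1/(-90424 + ((-69*(-54))/((4*(5 - 6)*(3 - (5 - 6)))) - 48146*(-1/37827))) = 1/(-90424 + (3726/((4*(-1)*(3 - 1*(-1)))) + 48146/37827)) = 1/(-90424 + (3726/((4*(-1)*(3 + 1))) + 48146/37827)) = 1/(-90424 + (3726/((4*(-1)*4)) + 48146/37827)) = 1/(-90424 + (3726/(-16) + 48146/37827)) = 1/(-90424 + (3726*(-1/16) + 48146/37827)) = 1/(-90424 + (-1863/8 + 48146/37827)) = 1/(-90424 - 70086533/302616) = 1/(-27433835717/302616) = -302616/27433835717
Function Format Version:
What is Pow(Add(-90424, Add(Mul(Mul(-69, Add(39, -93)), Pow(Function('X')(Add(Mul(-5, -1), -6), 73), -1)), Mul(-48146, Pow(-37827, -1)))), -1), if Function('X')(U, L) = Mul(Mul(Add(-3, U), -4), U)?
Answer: Rational(-302616, 27433835717) ≈ -1.1031e-5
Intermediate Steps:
Function('X')(U, L) = Mul(U, Add(12, Mul(-4, U))) (Function('X')(U, L) = Mul(Add(12, Mul(-4, U)), U) = Mul(U, Add(12, Mul(-4, U))))
Pow(Add(-90424, Add(Mul(Mul(-69, Add(39, -93)), Pow(Function('X')(Add(Mul(-5, -1), -6), 73), -1)), Mul(-48146, Pow(-37827, -1)))), -1) = Pow(Add(-90424, Add(Mul(Mul(-69, Add(39, -93)), Pow(Mul(4, Add(Mul(-5, -1), -6), Add(3, Mul(-1, Add(Mul(-5, -1), -6)))), -1)), Mul(-48146, Pow(-37827, -1)))), -1) = Pow(Add(-90424, Add(Mul(Mul(-69, -54), Pow(Mul(4, Add(5, -6), Add(3, Mul(-1, Add(5, -6)))), -1)), Mul(-48146, Rational(-1, 37827)))), -1) = Pow(Add(-90424, Add(Mul(3726, Pow(Mul(4, -1, Add(3, Mul(-1, -1))), -1)), Rational(48146, 37827))), -1) = Pow(Add(-90424, Add(Mul(3726, Pow(Mul(4, -1, Add(3, 1)), -1)), Rational(48146, 37827))), -1) = Pow(Add(-90424, Add(Mul(3726, Pow(Mul(4, -1, 4), -1)), Rational(48146, 37827))), -1) = Pow(Add(-90424, Add(Mul(3726, Pow(-16, -1)), Rational(48146, 37827))), -1) = Pow(Add(-90424, Add(Mul(3726, Rational(-1, 16)), Rational(48146, 37827))), -1) = Pow(Add(-90424, Add(Rational(-1863, 8), Rational(48146, 37827))), -1) = Pow(Add(-90424, Rational(-70086533, 302616)), -1) = Pow(Rational(-27433835717, 302616), -1) = Rational(-302616, 27433835717)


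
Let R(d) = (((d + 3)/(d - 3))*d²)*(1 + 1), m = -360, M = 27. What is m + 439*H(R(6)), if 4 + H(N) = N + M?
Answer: 104561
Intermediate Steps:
R(d) = 2*d²*(3 + d)/(-3 + d) (R(d) = (((3 + d)/(-3 + d))*d²)*2 = (d²*(3 + d)/(-3 + d))*2 = 2*d²*(3 + d)/(-3 + d))
H(N) = 23 + N (H(N) = -4 + (N + 27) = -4 + (27 + N) = 23 + N)
m + 439*H(R(6)) = -360 + 439*(23 + 2*6²*(3 + 6)/(-3 + 6)) = -360 + 439*(23 + 2*36*9/3) = -360 + 439*(23 + 2*36*(⅓)*9) = -360 + 439*(23 + 216) = -360 + 439*239 = -360 + 104921 = 104561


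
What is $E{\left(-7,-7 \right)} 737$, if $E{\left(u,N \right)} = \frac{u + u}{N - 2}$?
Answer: $\frac{10318}{9} \approx 1146.4$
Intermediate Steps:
$E{\left(u,N \right)} = \frac{2 u}{-2 + N}$
$E{\left(-7,-7 \right)} 737 = 2 \left(-7\right) \frac{1}{-2 - 7} \cdot 737 = 2 \left(-7\right) \frac{1}{-9} \cdot 737 = 2 \left(-7\right) \left(- \frac{1}{9}\right) 737 = \frac{14}{9} \cdot 737 = \frac{10318}{9}$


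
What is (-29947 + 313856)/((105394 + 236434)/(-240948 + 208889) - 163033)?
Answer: -9101838631/5227016775 ≈ -1.7413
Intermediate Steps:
(-29947 + 313856)/((105394 + 236434)/(-240948 + 208889) - 163033) = 283909/(341828/(-32059) - 163033) = 283909/(341828*(-1/32059) - 163033) = 283909/(-341828/32059 - 163033) = 283909/(-5227016775/32059) = 283909*(-32059/5227016775) = -9101838631/5227016775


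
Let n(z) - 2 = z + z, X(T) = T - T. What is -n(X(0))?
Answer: -2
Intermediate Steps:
X(T) = 0
n(z) = 2 + 2*z (n(z) = 2 + (z + z) = 2 + 2*z)
-n(X(0)) = -(2 + 2*0) = -(2 + 0) = -1*2 = -2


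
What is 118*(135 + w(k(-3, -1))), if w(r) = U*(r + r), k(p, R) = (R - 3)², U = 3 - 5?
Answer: 8378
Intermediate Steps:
U = -2
k(p, R) = (-3 + R)²
w(r) = -4*r (w(r) = -2*(r + r) = -4*r)
118*(135 + w(k(-3, -1))) = 118*(135 - 4*(-3 - 1)²) = 118*(135 - 4*(-4)²) = 118*(135 - 4*16) = 118*(135 - 64) = 118*71 = 8378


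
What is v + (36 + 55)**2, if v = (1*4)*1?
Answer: 8285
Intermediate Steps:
v = 4 (v = 4*1 = 4)
v + (36 + 55)**2 = 4 + (36 + 55)**2 = 4 + 91**2 = 4 + 8281 = 8285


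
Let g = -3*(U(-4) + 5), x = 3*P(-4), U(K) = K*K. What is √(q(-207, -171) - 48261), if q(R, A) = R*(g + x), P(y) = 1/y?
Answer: I*√140259/2 ≈ 187.26*I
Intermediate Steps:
U(K) = K²
P(y) = 1/y
x = -¾ (x = 3/(-4) = 3*(-¼) = -¾ ≈ -0.75000)
g = -63 (g = -3*((-4)² + 5) = -3*(16 + 5) = -3*21 = -63)
q(R, A) = -255*R/4 (q(R, A) = R*(-63 - ¾) = R*(-255/4) = -255*R/4)
√(q(-207, -171) - 48261) = √(-255/4*(-207) - 48261) = √(52785/4 - 48261) = √(-140259/4) = I*√140259/2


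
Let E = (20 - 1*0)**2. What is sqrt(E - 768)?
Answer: 4*I*sqrt(23) ≈ 19.183*I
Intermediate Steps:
E = 400 (E = (20 + 0)**2 = 20**2 = 400)
sqrt(E - 768) = sqrt(400 - 768) = sqrt(-368) = 4*I*sqrt(23)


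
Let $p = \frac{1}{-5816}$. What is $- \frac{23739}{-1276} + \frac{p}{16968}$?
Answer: $\frac{585676073489}{31480798272} \approx 18.604$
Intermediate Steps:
$p = - \frac{1}{5816} \approx -0.00017194$
$- \frac{23739}{-1276} + \frac{p}{16968} = - \frac{23739}{-1276} - \frac{1}{5816 \cdot 16968} = \left(-23739\right) \left(- \frac{1}{1276}\right) - \frac{1}{98685888} = \frac{23739}{1276} - \frac{1}{98685888} = \frac{585676073489}{31480798272}$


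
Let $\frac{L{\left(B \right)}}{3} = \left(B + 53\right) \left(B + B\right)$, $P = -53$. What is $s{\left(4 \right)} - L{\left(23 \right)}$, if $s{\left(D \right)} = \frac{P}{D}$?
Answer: $- \frac{42005}{4} \approx -10501.0$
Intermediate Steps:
$L{\left(B \right)} = 6 B \left(53 + B\right)$ ($L{\left(B \right)} = 3 \left(B + 53\right) \left(B + B\right) = 3 \left(53 + B\right) 2 B = 3 \cdot 2 B \left(53 + B\right) = 6 B \left(53 + B\right)$)
$s{\left(D \right)} = - \frac{53}{D}$
$s{\left(4 \right)} - L{\left(23 \right)} = - \frac{53}{4} - 6 \cdot 23 \left(53 + 23\right) = \left(-53\right) \frac{1}{4} - 6 \cdot 23 \cdot 76 = - \frac{53}{4} - 10488 = - \frac{42005}{4}$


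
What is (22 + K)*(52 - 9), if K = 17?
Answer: 1677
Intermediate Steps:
(22 + K)*(52 - 9) = (22 + 17)*(52 - 9) = 39*43 = 1677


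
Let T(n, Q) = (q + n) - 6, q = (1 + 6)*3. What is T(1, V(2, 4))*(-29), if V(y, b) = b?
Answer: -464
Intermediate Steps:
q = 21 (q = 7*3 = 21)
T(n, Q) = 15 + n (T(n, Q) = (21 + n) - 6 = 15 + n)
T(1, V(2, 4))*(-29) = (15 + 1)*(-29) = 16*(-29) = -464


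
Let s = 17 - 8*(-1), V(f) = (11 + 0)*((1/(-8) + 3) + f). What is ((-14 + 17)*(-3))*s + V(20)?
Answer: 213/8 ≈ 26.625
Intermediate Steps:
V(f) = 253/8 + 11*f (V(f) = 11*((-⅛ + 3) + f) = 11*(23/8 + f) = 253/8 + 11*f)
s = 25 (s = 17 + 8 = 25)
((-14 + 17)*(-3))*s + V(20) = ((-14 + 17)*(-3))*25 + (253/8 + 11*20) = (3*(-3))*25 + (253/8 + 220) = -9*25 + 2013/8 = -225 + 2013/8 = 213/8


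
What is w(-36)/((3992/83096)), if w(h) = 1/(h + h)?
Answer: -10387/35928 ≈ -0.28911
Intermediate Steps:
w(h) = 1/(2*h)
w(-36)/((3992/83096)) = ((½)/(-36))/((3992/83096)) = ((½)*(-1/36))/((3992*(1/83096))) = -1/(72*499/10387) = -1/72*10387/499 = -10387/35928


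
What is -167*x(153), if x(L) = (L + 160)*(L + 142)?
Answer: -15419945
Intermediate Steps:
x(L) = (142 + L)*(160 + L) (x(L) = (160 + L)*(142 + L) = (142 + L)*(160 + L))
-167*x(153) = -167*(22720 + 153² + 302*153) = -167*(22720 + 23409 + 46206) = -167*92335 = -15419945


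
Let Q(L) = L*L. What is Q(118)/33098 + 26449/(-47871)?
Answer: -104426599/792217179 ≈ -0.13182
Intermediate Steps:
Q(L) = L²
Q(118)/33098 + 26449/(-47871) = 118²/33098 + 26449/(-47871) = 13924*(1/33098) + 26449*(-1/47871) = 6962/16549 - 26449/47871 = -104426599/792217179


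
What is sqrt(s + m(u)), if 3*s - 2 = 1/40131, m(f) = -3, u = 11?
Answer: 2*I*sqrt(19172517)/5733 ≈ 1.5275*I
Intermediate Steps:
s = 80263/120393 (s = 2/3 + (1/3)/40131 = 2/3 + (1/3)*(1/40131) = 2/3 + 1/120393 = 80263/120393 ≈ 0.66667)
sqrt(s + m(u)) = sqrt(80263/120393 - 3) = sqrt(-280916/120393) = 2*I*sqrt(19172517)/5733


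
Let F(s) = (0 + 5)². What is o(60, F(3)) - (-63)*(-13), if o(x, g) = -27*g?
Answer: -1494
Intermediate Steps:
F(s) = 25 (F(s) = 5² = 25)
o(60, F(3)) - (-63)*(-13) = -27*25 - (-63)*(-13) = -675 - 1*819 = -675 - 819 = -1494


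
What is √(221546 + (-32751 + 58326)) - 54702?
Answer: -54702 + √247121 ≈ -54205.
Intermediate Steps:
√(221546 + (-32751 + 58326)) - 54702 = √(221546 + 25575) - 54702 = √247121 - 54702 = -54702 + √247121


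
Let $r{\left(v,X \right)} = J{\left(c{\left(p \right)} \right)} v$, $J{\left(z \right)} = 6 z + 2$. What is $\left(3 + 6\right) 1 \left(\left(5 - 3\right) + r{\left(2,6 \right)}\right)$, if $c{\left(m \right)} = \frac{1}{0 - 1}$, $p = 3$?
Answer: $-54$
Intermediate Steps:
$c{\left(m \right)} = -1$ ($c{\left(m \right)} = \frac{1}{-1} = -1$)
$J{\left(z \right)} = 2 + 6 z$
$r{\left(v,X \right)} = - 4 v$ ($r{\left(v,X \right)} = \left(2 + 6 \left(-1\right)\right) v = \left(2 - 6\right) v = - 4 v$)
$\left(3 + 6\right) 1 \left(\left(5 - 3\right) + r{\left(2,6 \right)}\right) = \left(3 + 6\right) 1 \left(\left(5 - 3\right) - 8\right) = 9 \cdot 1 \left(2 - 8\right) = 9 \left(-6\right) = -54$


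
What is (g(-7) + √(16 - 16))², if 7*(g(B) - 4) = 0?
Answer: 16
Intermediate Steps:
g(B) = 4 (g(B) = 4 + (⅐)*0 = 4 + 0 = 4)
(g(-7) + √(16 - 16))² = (4 + √(16 - 16))² = (4 + √0)² = (4 + 0)² = 4² = 16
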